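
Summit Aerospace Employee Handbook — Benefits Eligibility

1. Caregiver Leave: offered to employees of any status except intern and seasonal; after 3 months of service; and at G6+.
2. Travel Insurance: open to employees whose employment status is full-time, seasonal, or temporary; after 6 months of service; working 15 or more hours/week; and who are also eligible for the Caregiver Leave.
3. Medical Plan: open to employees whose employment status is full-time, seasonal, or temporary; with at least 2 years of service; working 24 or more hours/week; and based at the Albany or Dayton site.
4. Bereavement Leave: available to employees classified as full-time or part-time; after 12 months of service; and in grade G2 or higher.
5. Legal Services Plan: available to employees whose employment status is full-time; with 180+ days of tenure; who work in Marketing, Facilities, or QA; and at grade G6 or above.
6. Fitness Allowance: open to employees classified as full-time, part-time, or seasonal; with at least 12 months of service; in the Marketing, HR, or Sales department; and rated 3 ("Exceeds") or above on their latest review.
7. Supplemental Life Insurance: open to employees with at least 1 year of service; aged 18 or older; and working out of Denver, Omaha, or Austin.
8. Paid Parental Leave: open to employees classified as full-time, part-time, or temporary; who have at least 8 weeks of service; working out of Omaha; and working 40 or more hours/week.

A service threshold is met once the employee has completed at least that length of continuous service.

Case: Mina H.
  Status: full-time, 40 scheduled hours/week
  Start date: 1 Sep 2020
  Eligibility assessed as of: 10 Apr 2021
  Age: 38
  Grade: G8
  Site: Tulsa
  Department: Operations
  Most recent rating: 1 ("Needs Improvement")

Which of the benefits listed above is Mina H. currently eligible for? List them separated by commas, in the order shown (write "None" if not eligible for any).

Service from 1 Sep 2020 to 10 Apr 2021: 221 days.
Caregiver Leave — status full-time ✓ (not excluded); service 221 days ≥ 3 months (≈90 days) ✓; grade G8 ≥ G6 ✓ → eligible.
Travel Insurance — status full-time ✓; service 221 days ≥ 6 months (≈180 days) ✓; 40 hrs/wk ≥ 15 ✓; eligible for Caregiver Leave ✓ → eligible.
Medical Plan — status full-time ✓; service 221 days < 2 years (≈730 days) ✗ → not eligible.
Bereavement Leave — status full-time ✓; service 221 days < 12 months (≈360 days) ✗ → not eligible.
Legal Services Plan — status full-time ✓; service 221 days ≥ 180 days ✓; dept Operations ✗ → not eligible.
Fitness Allowance — status full-time ✓; service 221 days < 12 months (≈360 days) ✗ → not eligible.
Supplemental Life Insurance — service 221 days < 1 year (≈365 days) ✗ → not eligible.
Paid Parental Leave — status full-time ✓; service 221 days ≥ 8 weeks (≈56 days) ✓; site Tulsa ✗ (not Omaha) → not eligible.

Caregiver Leave, Travel Insurance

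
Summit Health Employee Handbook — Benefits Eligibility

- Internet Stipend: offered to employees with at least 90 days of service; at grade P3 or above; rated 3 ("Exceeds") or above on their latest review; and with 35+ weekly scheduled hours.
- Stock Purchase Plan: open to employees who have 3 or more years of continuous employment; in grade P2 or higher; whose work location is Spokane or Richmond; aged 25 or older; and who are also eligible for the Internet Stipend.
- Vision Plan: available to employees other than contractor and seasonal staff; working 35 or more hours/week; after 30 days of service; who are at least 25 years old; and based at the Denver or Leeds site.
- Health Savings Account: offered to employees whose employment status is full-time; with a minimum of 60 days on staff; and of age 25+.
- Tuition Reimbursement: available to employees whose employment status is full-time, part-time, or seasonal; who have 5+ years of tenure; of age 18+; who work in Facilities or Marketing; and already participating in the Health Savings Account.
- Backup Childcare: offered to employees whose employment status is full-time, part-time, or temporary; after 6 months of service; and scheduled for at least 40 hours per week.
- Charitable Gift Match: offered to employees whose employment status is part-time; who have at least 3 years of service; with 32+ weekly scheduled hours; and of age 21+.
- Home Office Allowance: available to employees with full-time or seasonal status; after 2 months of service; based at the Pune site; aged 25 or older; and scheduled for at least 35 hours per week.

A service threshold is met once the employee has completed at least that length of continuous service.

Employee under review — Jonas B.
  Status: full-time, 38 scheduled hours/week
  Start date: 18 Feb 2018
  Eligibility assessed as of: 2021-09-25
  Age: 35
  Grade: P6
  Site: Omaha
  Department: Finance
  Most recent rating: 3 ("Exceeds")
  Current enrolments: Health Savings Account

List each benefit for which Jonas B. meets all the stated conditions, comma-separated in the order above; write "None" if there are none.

Internet Stipend, Health Savings Account

Service from 18 Feb 2018 to 2021-09-25: 1315 days.
Internet Stipend — service 1315 days ≥ 90 days ✓; grade P6 ≥ P3 ✓; rating 3 ≥ 3 ✓; 38 hrs/wk ≥ 35 ✓ → eligible.
Stock Purchase Plan — service 1315 days ≥ 3 years (≈1095 days) ✓; grade P6 ≥ P2 ✓; site Omaha ✗ (not Spokane or Richmond) → not eligible.
Vision Plan — status full-time ✓ (not excluded); 38 hrs/wk ≥ 35 ✓; service 1315 days ≥ 30 days ✓; age 35 ≥ 25 ✓; site Omaha ✗ (not Denver or Leeds) → not eligible.
Health Savings Account — status full-time ✓; service 1315 days ≥ 60 days ✓; age 35 ≥ 25 ✓ → eligible.
Tuition Reimbursement — status full-time ✓; service 1315 days < 5 years (≈1825 days) ✗ → not eligible.
Backup Childcare — status full-time ✓; service 1315 days ≥ 6 months (≈180 days) ✓; 38 hrs/wk < 40 ✗ → not eligible.
Charitable Gift Match — status full-time ✗ (requires part-time) → not eligible.
Home Office Allowance — status full-time ✓; service 1315 days ≥ 2 months (≈60 days) ✓; site Omaha ✗ (not Pune) → not eligible.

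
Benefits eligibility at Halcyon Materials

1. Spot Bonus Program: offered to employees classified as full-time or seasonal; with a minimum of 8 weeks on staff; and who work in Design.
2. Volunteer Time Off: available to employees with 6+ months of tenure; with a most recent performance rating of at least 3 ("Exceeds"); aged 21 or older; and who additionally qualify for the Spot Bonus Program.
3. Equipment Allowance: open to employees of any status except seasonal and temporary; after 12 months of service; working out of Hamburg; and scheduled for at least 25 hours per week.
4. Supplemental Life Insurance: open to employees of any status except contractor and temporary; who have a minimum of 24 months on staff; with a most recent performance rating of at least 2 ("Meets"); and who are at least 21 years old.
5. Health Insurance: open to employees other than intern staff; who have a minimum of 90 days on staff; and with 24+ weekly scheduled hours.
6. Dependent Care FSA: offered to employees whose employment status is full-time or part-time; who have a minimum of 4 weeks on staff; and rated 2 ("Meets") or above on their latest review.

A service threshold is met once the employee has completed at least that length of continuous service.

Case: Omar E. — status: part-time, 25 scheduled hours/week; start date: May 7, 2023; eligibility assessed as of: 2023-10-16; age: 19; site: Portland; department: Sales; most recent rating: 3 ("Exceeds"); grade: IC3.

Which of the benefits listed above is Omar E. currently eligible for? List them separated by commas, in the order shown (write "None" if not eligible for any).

Service from May 7, 2023 to 2023-10-16: 162 days.
Spot Bonus Program — status part-time ✗ (requires full-time or seasonal) → not eligible.
Volunteer Time Off — service 162 days < 6 months (≈180 days) ✗ → not eligible.
Equipment Allowance — status part-time ✓ (not excluded); service 162 days < 12 months (≈360 days) ✗ → not eligible.
Supplemental Life Insurance — status part-time ✓ (not excluded); service 162 days < 24 months (≈720 days) ✗ → not eligible.
Health Insurance — status part-time ✓ (not excluded); service 162 days ≥ 90 days ✓; 25 hrs/wk ≥ 24 ✓ → eligible.
Dependent Care FSA — status part-time ✓; service 162 days ≥ 4 weeks (≈28 days) ✓; rating 3 ≥ 2 ✓ → eligible.

Health Insurance, Dependent Care FSA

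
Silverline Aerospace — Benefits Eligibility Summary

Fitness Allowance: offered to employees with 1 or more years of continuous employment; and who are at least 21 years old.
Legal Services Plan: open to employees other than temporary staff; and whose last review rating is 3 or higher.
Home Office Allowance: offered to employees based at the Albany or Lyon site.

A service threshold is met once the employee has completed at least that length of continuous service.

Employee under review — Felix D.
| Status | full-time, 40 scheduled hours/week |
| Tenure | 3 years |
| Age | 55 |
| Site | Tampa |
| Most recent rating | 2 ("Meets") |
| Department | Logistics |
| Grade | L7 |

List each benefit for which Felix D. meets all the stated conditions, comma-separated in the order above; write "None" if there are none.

Fitness Allowance

Fitness Allowance — service 3 years ≥ 1 year ✓; age 55 ≥ 21 ✓ → eligible.
Legal Services Plan — status full-time ✓ (not excluded); rating 2 < 3 ✗ → not eligible.
Home Office Allowance — site Tampa ✗ (not Albany or Lyon) → not eligible.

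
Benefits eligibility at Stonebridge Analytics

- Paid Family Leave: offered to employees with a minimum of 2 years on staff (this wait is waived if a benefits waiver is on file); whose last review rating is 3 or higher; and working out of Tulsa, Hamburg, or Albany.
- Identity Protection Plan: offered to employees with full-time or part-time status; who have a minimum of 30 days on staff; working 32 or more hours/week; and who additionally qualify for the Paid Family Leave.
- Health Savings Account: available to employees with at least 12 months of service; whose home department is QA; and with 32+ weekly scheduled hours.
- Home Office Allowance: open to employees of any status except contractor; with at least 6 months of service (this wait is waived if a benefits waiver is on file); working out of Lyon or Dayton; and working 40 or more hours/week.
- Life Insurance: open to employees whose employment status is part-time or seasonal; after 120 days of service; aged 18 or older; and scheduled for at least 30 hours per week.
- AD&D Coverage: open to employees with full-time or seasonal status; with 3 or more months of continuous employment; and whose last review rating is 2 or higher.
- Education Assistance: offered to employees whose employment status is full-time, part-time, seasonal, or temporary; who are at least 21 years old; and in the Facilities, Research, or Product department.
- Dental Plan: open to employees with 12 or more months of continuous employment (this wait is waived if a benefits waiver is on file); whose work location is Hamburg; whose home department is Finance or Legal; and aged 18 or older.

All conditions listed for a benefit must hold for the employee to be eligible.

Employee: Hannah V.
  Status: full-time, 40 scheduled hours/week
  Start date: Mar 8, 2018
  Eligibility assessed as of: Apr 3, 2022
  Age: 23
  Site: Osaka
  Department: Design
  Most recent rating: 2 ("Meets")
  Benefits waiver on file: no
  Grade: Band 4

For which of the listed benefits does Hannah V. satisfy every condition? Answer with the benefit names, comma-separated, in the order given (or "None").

Service from Mar 8, 2018 to Apr 3, 2022: 1487 days.
Paid Family Leave — no waiver, service 1487 days ≥ 2 years (≈730 days) ✓; rating 2 < 3 ✗ → not eligible.
Identity Protection Plan — status full-time ✓; service 1487 days ≥ 30 days ✓; 40 hrs/wk ≥ 32 ✓; not eligible for Paid Family Leave ✗ → not eligible.
Health Savings Account — service 1487 days ≥ 12 months (≈360 days) ✓; dept Design ✗ → not eligible.
Home Office Allowance — status full-time ✓ (not excluded); no waiver, service 1487 days ≥ 6 months (≈180 days) ✓; site Osaka ✗ (not Lyon or Dayton) → not eligible.
Life Insurance — status full-time ✗ (requires part-time or seasonal) → not eligible.
AD&D Coverage — status full-time ✓; service 1487 days ≥ 3 months (≈90 days) ✓; rating 2 ≥ 2 ✓ → eligible.
Education Assistance — status full-time ✓; age 23 ≥ 21 ✓; dept Design ✗ → not eligible.
Dental Plan — no waiver, service 1487 days ≥ 12 months (≈360 days) ✓; site Osaka ✗ (not Hamburg) → not eligible.

AD&D Coverage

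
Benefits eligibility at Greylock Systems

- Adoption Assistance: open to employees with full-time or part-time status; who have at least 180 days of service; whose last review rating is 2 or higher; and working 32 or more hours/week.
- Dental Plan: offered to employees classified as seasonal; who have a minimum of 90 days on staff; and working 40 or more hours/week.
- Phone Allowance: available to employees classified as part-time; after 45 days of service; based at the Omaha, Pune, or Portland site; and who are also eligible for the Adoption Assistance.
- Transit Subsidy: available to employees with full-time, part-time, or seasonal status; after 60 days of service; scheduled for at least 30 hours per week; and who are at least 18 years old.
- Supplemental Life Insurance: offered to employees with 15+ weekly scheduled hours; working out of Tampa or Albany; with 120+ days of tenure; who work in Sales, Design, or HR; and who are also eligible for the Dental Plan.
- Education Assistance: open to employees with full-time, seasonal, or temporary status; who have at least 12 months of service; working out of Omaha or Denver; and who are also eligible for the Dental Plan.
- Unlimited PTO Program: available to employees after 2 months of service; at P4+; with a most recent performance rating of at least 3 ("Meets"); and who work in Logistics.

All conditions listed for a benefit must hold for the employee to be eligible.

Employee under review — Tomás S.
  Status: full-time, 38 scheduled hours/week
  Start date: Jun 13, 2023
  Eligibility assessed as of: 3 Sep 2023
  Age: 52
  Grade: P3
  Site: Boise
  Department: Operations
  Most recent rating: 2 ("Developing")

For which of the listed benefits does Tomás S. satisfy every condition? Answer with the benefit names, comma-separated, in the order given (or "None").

Service from Jun 13, 2023 to 3 Sep 2023: 82 days.
Adoption Assistance — status full-time ✓; service 82 days < 180 days ✗ → not eligible.
Dental Plan — status full-time ✗ (requires seasonal) → not eligible.
Phone Allowance — status full-time ✗ (requires part-time) → not eligible.
Transit Subsidy — status full-time ✓; service 82 days ≥ 60 days ✓; 38 hrs/wk ≥ 30 ✓; age 52 ≥ 18 ✓ → eligible.
Supplemental Life Insurance — 38 hrs/wk ≥ 15 ✓; site Boise ✗ (not Tampa or Albany) → not eligible.
Education Assistance — status full-time ✓; service 82 days < 12 months (≈360 days) ✗ → not eligible.
Unlimited PTO Program — service 82 days ≥ 2 months (≈60 days) ✓; grade P3 < P4 ✗ → not eligible.

Transit Subsidy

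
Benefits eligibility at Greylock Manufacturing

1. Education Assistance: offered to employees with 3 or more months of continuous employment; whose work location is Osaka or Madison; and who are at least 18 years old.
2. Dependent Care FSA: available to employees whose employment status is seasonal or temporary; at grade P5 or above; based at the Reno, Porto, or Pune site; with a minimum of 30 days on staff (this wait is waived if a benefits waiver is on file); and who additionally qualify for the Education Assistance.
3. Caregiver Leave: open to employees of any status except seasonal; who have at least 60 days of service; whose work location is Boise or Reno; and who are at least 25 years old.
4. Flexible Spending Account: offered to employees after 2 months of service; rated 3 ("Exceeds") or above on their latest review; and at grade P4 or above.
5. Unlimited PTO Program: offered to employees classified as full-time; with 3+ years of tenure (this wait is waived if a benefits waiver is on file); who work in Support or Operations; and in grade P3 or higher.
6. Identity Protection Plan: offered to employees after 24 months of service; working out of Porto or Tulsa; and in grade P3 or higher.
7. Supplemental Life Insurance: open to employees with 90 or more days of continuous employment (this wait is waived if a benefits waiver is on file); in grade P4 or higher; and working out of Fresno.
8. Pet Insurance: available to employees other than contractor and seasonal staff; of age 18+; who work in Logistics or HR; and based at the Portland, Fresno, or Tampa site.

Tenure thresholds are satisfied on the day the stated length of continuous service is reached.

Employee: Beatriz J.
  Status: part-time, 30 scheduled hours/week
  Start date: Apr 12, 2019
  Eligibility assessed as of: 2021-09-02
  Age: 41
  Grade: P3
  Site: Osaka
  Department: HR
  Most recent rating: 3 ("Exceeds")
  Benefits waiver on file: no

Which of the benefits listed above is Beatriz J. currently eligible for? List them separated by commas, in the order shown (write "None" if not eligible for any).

Education Assistance

Service from Apr 12, 2019 to 2021-09-02: 874 days.
Education Assistance — service 874 days ≥ 3 months (≈90 days) ✓; site Osaka ✓; age 41 ≥ 18 ✓ → eligible.
Dependent Care FSA — status part-time ✗ (requires seasonal or temporary) → not eligible.
Caregiver Leave — status part-time ✓ (not excluded); service 874 days ≥ 60 days ✓; site Osaka ✗ (not Boise or Reno) → not eligible.
Flexible Spending Account — service 874 days ≥ 2 months (≈60 days) ✓; rating 3 ≥ 3 ✓; grade P3 < P4 ✗ → not eligible.
Unlimited PTO Program — status part-time ✗ (requires full-time) → not eligible.
Identity Protection Plan — service 874 days ≥ 24 months (≈720 days) ✓; site Osaka ✗ (not Porto or Tulsa) → not eligible.
Supplemental Life Insurance — no waiver, service 874 days ≥ 90 days ✓; grade P3 < P4 ✗ → not eligible.
Pet Insurance — status part-time ✓ (not excluded); age 41 ≥ 18 ✓; dept HR ✓; site Osaka ✗ (not Portland, Fresno, or Tampa) → not eligible.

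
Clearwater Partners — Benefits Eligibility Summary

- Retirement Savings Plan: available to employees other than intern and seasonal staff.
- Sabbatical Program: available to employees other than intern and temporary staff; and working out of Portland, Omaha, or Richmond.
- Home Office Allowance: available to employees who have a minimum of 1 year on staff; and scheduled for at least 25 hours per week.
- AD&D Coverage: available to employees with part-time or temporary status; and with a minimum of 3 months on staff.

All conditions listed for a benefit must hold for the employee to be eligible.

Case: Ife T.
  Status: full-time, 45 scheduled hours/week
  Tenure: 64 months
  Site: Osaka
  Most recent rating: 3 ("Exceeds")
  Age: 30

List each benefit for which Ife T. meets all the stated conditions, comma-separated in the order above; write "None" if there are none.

Retirement Savings Plan, Home Office Allowance

Retirement Savings Plan — status full-time ✓ (not excluded) → eligible.
Sabbatical Program — status full-time ✓ (not excluded); site Osaka ✗ (not Portland, Omaha, or Richmond) → not eligible.
Home Office Allowance — service 64 months ≥ 1 year (≈365 days) ✓; 45 hrs/wk ≥ 25 ✓ → eligible.
AD&D Coverage — status full-time ✗ (requires part-time or temporary) → not eligible.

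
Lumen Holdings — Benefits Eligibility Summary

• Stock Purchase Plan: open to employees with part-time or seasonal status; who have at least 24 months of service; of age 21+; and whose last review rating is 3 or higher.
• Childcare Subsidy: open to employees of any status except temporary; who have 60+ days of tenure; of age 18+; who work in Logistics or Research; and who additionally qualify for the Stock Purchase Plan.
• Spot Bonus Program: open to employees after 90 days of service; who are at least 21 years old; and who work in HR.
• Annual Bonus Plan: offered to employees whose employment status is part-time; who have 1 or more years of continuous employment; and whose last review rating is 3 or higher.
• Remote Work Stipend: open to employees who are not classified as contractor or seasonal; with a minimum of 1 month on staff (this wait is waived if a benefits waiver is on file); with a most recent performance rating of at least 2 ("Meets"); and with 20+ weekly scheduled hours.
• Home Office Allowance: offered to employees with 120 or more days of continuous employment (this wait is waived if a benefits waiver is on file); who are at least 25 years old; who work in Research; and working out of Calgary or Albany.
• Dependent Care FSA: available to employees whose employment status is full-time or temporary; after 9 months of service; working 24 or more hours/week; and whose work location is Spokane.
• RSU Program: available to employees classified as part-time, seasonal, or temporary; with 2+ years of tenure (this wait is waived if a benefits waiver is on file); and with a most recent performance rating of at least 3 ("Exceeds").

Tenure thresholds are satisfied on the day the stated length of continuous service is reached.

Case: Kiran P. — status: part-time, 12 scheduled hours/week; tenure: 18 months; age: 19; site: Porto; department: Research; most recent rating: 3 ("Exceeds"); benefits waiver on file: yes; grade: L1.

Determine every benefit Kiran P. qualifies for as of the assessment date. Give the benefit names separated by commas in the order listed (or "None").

Annual Bonus Plan, RSU Program

Stock Purchase Plan — status part-time ✓; service 18 months < 24 months ✗ → not eligible.
Childcare Subsidy — status part-time ✓ (not excluded); service 18 months ≥ 60 days ✓; age 19 ≥ 18 ✓; dept Research ✓; not eligible for Stock Purchase Plan ✗ → not eligible.
Spot Bonus Program — service 18 months ≥ 90 days ✓; age 19 < 21 ✗ → not eligible.
Annual Bonus Plan — status part-time ✓; service 18 months ≥ 1 year (≈365 days) ✓; rating 3 ≥ 3 ✓ → eligible.
Remote Work Stipend — status part-time ✓ (not excluded); benefits waiver on file ✓; rating 3 ≥ 2 ✓; 12 hrs/wk < 20 ✗ → not eligible.
Home Office Allowance — benefits waiver on file ✓; age 19 < 25 ✗ → not eligible.
Dependent Care FSA — status part-time ✗ (requires full-time or temporary) → not eligible.
RSU Program — status part-time ✓; benefits waiver on file ✓; rating 3 ≥ 3 ✓ → eligible.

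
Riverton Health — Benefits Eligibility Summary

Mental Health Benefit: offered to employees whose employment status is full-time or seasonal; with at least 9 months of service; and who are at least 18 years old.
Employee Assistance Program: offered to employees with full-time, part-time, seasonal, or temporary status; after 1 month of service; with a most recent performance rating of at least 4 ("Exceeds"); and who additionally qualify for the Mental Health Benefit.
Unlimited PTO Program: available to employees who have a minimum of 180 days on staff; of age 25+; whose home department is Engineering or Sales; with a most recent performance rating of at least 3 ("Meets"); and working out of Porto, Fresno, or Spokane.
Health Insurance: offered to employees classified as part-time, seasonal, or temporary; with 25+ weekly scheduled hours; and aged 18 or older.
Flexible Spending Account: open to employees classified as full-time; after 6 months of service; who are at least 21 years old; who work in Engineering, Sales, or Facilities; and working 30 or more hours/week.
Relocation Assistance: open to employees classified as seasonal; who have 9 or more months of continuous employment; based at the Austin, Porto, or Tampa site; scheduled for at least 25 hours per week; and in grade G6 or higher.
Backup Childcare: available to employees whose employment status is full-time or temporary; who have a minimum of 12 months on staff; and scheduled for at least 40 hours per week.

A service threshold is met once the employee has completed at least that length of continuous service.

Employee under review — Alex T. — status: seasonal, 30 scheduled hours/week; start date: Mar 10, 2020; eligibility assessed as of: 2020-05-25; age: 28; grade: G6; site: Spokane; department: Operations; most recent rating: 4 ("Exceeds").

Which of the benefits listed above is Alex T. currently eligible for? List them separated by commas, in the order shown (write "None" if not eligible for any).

Health Insurance

Service from Mar 10, 2020 to 2020-05-25: 76 days.
Mental Health Benefit — status seasonal ✓; service 76 days < 9 months (≈270 days) ✗ → not eligible.
Employee Assistance Program — status seasonal ✓; service 76 days ≥ 1 month (≈30 days) ✓; rating 4 ≥ 4 ✓; not eligible for Mental Health Benefit ✗ → not eligible.
Unlimited PTO Program — service 76 days < 180 days ✗ → not eligible.
Health Insurance — status seasonal ✓; 30 hrs/wk ≥ 25 ✓; age 28 ≥ 18 ✓ → eligible.
Flexible Spending Account — status seasonal ✗ (requires full-time) → not eligible.
Relocation Assistance — status seasonal ✓; service 76 days < 9 months (≈270 days) ✗ → not eligible.
Backup Childcare — status seasonal ✗ (requires full-time or temporary) → not eligible.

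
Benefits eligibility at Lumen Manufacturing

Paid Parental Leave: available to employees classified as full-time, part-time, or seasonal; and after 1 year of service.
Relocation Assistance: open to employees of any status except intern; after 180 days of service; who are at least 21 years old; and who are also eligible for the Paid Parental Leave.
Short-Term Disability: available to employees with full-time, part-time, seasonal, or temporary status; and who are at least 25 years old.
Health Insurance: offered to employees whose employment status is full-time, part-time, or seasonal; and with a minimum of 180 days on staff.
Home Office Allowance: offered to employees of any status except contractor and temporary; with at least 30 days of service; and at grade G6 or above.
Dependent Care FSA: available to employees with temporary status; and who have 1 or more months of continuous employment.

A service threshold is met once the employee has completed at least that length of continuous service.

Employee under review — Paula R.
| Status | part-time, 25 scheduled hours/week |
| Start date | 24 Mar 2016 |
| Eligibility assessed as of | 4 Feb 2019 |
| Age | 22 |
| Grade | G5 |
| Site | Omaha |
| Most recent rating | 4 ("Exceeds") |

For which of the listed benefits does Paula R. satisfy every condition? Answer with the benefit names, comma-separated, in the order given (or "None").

Paid Parental Leave, Relocation Assistance, Health Insurance

Service from 24 Mar 2016 to 4 Feb 2019: 1047 days.
Paid Parental Leave — status part-time ✓; service 1047 days ≥ 1 year (≈365 days) ✓ → eligible.
Relocation Assistance — status part-time ✓ (not excluded); service 1047 days ≥ 180 days ✓; age 22 ≥ 21 ✓; eligible for Paid Parental Leave ✓ → eligible.
Short-Term Disability — status part-time ✓; age 22 < 25 ✗ → not eligible.
Health Insurance — status part-time ✓; service 1047 days ≥ 180 days ✓ → eligible.
Home Office Allowance — status part-time ✓ (not excluded); service 1047 days ≥ 30 days ✓; grade G5 < G6 ✗ → not eligible.
Dependent Care FSA — status part-time ✗ (requires temporary) → not eligible.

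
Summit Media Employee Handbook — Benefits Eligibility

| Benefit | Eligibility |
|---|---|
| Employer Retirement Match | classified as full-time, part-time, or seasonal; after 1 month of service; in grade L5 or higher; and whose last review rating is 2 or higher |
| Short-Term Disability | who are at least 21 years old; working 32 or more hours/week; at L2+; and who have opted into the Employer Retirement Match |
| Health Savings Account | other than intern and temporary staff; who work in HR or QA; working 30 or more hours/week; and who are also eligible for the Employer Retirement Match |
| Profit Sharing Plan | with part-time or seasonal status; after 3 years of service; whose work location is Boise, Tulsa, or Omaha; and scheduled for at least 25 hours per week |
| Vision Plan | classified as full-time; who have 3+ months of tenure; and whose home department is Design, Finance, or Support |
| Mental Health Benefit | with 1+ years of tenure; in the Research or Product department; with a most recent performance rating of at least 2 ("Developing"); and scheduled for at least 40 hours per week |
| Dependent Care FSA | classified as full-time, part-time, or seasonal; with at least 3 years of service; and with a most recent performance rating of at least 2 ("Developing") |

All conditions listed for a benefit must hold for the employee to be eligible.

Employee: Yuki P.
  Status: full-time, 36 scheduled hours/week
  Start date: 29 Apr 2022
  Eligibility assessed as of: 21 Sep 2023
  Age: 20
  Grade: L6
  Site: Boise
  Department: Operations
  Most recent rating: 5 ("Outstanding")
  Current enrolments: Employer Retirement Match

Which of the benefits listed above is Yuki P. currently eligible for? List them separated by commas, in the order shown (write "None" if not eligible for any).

Employer Retirement Match

Service from 29 Apr 2022 to 21 Sep 2023: 510 days.
Employer Retirement Match — status full-time ✓; service 510 days ≥ 1 month (≈30 days) ✓; grade L6 ≥ L5 ✓; rating 5 ≥ 2 ✓ → eligible.
Short-Term Disability — age 20 < 21 ✗ → not eligible.
Health Savings Account — status full-time ✓ (not excluded); dept Operations ✗ → not eligible.
Profit Sharing Plan — status full-time ✗ (requires part-time or seasonal) → not eligible.
Vision Plan — status full-time ✓; service 510 days ≥ 3 months (≈90 days) ✓; dept Operations ✗ → not eligible.
Mental Health Benefit — service 510 days ≥ 1 year (≈365 days) ✓; dept Operations ✗ → not eligible.
Dependent Care FSA — status full-time ✓; service 510 days < 3 years (≈1095 days) ✗ → not eligible.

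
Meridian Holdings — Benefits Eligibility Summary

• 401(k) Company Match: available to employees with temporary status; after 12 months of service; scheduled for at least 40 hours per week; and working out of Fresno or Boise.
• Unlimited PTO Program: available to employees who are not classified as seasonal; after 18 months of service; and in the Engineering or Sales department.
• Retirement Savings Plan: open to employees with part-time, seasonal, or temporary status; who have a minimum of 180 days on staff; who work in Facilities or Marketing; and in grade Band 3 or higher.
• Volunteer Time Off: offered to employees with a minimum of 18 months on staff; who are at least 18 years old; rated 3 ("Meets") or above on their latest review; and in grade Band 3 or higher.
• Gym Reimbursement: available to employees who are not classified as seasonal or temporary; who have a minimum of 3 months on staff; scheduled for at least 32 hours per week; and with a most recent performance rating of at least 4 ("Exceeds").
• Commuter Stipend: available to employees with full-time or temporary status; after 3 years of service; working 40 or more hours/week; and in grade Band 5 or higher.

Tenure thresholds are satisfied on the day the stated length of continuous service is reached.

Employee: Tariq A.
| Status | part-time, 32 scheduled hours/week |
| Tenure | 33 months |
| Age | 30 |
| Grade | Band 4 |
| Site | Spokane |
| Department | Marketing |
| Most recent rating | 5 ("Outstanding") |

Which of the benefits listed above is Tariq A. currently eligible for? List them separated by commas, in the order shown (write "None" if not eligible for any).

Retirement Savings Plan, Volunteer Time Off, Gym Reimbursement

401(k) Company Match — status part-time ✗ (requires temporary) → not eligible.
Unlimited PTO Program — status part-time ✓ (not excluded); service 33 months ≥ 18 months ✓; dept Marketing ✗ → not eligible.
Retirement Savings Plan — status part-time ✓; service 33 months ≥ 180 days ✓; dept Marketing ✓; grade Band 4 ≥ Band 3 ✓ → eligible.
Volunteer Time Off — service 33 months ≥ 18 months ✓; age 30 ≥ 18 ✓; rating 5 ≥ 3 ✓; grade Band 4 ≥ Band 3 ✓ → eligible.
Gym Reimbursement — status part-time ✓ (not excluded); service 33 months ≥ 3 months ✓; 32 hrs/wk ≥ 32 ✓; rating 5 ≥ 4 ✓ → eligible.
Commuter Stipend — status part-time ✗ (requires full-time or temporary) → not eligible.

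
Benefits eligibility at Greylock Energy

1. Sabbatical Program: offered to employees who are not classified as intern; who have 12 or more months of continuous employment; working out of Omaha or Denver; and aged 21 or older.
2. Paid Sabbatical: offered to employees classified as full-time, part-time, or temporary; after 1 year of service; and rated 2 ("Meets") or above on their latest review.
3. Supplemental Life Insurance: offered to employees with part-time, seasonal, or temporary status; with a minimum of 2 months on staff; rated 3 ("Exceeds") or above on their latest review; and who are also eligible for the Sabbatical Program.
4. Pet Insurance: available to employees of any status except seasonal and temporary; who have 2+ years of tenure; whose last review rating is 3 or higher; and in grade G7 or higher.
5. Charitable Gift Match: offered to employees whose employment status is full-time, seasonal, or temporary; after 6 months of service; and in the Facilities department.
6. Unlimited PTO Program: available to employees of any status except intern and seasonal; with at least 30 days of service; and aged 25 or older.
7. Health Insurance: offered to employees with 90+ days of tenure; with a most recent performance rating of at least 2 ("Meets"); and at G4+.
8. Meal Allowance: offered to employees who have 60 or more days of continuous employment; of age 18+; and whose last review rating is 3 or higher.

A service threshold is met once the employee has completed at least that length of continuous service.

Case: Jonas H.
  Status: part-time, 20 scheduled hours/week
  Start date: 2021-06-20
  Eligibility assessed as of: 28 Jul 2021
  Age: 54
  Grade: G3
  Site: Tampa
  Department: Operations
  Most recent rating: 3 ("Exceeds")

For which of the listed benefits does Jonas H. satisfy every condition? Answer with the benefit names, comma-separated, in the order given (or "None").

Unlimited PTO Program

Service from 2021-06-20 to 28 Jul 2021: 38 days.
Sabbatical Program — status part-time ✓ (not excluded); service 38 days < 12 months (≈360 days) ✗ → not eligible.
Paid Sabbatical — status part-time ✓; service 38 days < 1 year (≈365 days) ✗ → not eligible.
Supplemental Life Insurance — status part-time ✓; service 38 days < 2 months (≈60 days) ✗ → not eligible.
Pet Insurance — status part-time ✓ (not excluded); service 38 days < 2 years (≈730 days) ✗ → not eligible.
Charitable Gift Match — status part-time ✗ (requires full-time, seasonal, or temporary) → not eligible.
Unlimited PTO Program — status part-time ✓ (not excluded); service 38 days ≥ 30 days ✓; age 54 ≥ 25 ✓ → eligible.
Health Insurance — service 38 days < 90 days ✗ → not eligible.
Meal Allowance — service 38 days < 60 days ✗ → not eligible.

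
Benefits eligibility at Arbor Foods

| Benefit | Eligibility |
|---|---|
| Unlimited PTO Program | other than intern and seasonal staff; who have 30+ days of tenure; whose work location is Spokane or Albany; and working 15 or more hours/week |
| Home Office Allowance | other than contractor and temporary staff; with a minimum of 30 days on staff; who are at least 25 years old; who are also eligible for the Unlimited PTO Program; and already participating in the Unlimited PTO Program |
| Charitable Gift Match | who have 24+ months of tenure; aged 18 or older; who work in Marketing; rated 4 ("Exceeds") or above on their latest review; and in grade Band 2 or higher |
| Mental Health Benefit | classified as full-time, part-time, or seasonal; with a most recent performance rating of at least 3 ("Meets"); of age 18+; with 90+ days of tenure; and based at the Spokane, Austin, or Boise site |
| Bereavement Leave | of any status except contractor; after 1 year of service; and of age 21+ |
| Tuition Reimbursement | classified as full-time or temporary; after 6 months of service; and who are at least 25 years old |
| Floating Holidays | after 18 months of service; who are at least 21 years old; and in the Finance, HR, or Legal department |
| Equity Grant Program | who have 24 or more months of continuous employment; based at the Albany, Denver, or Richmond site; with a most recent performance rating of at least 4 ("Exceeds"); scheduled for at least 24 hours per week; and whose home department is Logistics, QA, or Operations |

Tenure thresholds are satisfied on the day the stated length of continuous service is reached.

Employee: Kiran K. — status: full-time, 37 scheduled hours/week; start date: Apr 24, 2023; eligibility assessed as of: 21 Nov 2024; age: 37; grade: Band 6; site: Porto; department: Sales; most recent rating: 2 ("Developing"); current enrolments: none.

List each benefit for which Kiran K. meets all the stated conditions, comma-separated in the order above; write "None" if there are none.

Bereavement Leave, Tuition Reimbursement

Service from Apr 24, 2023 to 21 Nov 2024: 577 days.
Unlimited PTO Program — status full-time ✓ (not excluded); service 577 days ≥ 30 days ✓; site Porto ✗ (not Spokane or Albany) → not eligible.
Home Office Allowance — status full-time ✓ (not excluded); service 577 days ≥ 30 days ✓; age 37 ≥ 25 ✓; not eligible for Unlimited PTO Program ✗ → not eligible.
Charitable Gift Match — service 577 days < 24 months (≈720 days) ✗ → not eligible.
Mental Health Benefit — status full-time ✓; rating 2 < 3 ✗ → not eligible.
Bereavement Leave — status full-time ✓ (not excluded); service 577 days ≥ 1 year (≈365 days) ✓; age 37 ≥ 21 ✓ → eligible.
Tuition Reimbursement — status full-time ✓; service 577 days ≥ 6 months (≈180 days) ✓; age 37 ≥ 25 ✓ → eligible.
Floating Holidays — service 577 days ≥ 18 months (≈540 days) ✓; age 37 ≥ 21 ✓; dept Sales ✗ → not eligible.
Equity Grant Program — service 577 days < 24 months (≈720 days) ✗ → not eligible.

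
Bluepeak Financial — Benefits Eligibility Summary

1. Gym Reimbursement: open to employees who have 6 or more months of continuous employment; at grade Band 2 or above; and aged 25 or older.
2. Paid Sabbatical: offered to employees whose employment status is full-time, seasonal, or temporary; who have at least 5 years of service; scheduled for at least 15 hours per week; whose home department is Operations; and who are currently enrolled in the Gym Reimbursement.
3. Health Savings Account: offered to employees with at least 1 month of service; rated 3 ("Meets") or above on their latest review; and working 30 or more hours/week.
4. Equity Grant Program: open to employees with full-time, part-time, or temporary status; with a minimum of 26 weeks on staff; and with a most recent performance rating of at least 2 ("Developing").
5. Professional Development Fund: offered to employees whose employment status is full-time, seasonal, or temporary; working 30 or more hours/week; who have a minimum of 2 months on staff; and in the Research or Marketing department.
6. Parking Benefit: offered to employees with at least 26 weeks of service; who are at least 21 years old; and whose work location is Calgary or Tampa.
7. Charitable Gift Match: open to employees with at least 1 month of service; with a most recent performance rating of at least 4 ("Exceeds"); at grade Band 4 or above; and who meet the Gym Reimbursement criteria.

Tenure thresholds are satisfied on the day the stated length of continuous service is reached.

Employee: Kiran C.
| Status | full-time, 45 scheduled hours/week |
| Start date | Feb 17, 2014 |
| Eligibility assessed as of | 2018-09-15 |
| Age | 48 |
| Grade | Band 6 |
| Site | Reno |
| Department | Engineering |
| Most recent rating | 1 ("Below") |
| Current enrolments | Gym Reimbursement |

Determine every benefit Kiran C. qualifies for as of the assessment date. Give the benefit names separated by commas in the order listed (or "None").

Service from Feb 17, 2014 to 2018-09-15: 1671 days.
Gym Reimbursement — service 1671 days ≥ 6 months (≈180 days) ✓; grade Band 6 ≥ Band 2 ✓; age 48 ≥ 25 ✓ → eligible.
Paid Sabbatical — status full-time ✓; service 1671 days < 5 years (≈1825 days) ✗ → not eligible.
Health Savings Account — service 1671 days ≥ 1 month (≈30 days) ✓; rating 1 < 3 ✗ → not eligible.
Equity Grant Program — status full-time ✓; service 1671 days ≥ 26 weeks (≈182 days) ✓; rating 1 < 2 ✗ → not eligible.
Professional Development Fund — status full-time ✓; 45 hrs/wk ≥ 30 ✓; service 1671 days ≥ 2 months (≈60 days) ✓; dept Engineering ✗ → not eligible.
Parking Benefit — service 1671 days ≥ 26 weeks (≈182 days) ✓; age 48 ≥ 21 ✓; site Reno ✗ (not Calgary or Tampa) → not eligible.
Charitable Gift Match — service 1671 days ≥ 1 month (≈30 days) ✓; rating 1 < 4 ✗ → not eligible.

Gym Reimbursement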